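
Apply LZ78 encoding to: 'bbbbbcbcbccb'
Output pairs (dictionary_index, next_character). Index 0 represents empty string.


LZ78 encoding steps:
Dictionary: {0: ''}
Step 1: w='' (idx 0), next='b' -> output (0, 'b'), add 'b' as idx 1
Step 2: w='b' (idx 1), next='b' -> output (1, 'b'), add 'bb' as idx 2
Step 3: w='bb' (idx 2), next='c' -> output (2, 'c'), add 'bbc' as idx 3
Step 4: w='b' (idx 1), next='c' -> output (1, 'c'), add 'bc' as idx 4
Step 5: w='bc' (idx 4), next='c' -> output (4, 'c'), add 'bcc' as idx 5
Step 6: w='b' (idx 1), end of input -> output (1, '')


Encoded: [(0, 'b'), (1, 'b'), (2, 'c'), (1, 'c'), (4, 'c'), (1, '')]


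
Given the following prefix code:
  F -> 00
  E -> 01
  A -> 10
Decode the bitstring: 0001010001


Decoding step by step:
Bits 00 -> F
Bits 01 -> E
Bits 01 -> E
Bits 00 -> F
Bits 01 -> E


Decoded message: FEEFE


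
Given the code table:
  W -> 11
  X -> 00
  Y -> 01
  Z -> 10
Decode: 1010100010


Decoding:
10 -> Z
10 -> Z
10 -> Z
00 -> X
10 -> Z


Result: ZZZXZ


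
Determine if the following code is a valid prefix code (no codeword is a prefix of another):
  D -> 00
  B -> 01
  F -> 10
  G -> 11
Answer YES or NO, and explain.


Checking each pair (does one codeword prefix another?):
  D='00' vs B='01': no prefix
  D='00' vs F='10': no prefix
  D='00' vs G='11': no prefix
  B='01' vs D='00': no prefix
  B='01' vs F='10': no prefix
  B='01' vs G='11': no prefix
  F='10' vs D='00': no prefix
  F='10' vs B='01': no prefix
  F='10' vs G='11': no prefix
  G='11' vs D='00': no prefix
  G='11' vs B='01': no prefix
  G='11' vs F='10': no prefix
No violation found over all pairs.

YES -- this is a valid prefix code. No codeword is a prefix of any other codeword.


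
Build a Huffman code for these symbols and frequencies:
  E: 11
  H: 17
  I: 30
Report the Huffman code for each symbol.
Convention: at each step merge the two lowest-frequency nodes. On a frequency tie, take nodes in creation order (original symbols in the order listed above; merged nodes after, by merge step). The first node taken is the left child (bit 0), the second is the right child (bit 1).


Huffman tree construction:
Step 1: Merge E(11) + H(17) = 28
Step 2: Merge (E+H)(28) + I(30) = 58
Read each symbol's code off the tree from the root (left child = 0, right child = 1).

Codes:
  E: 00 (length 2)
  H: 01 (length 2)
  I: 1 (length 1)
Average code length: 86/58 = 1.4828 bits/symbol


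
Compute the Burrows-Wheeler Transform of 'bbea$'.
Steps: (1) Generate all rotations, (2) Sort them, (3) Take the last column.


Rotations (sorted):
  0: $bbea -> last char: a
  1: a$bbe -> last char: e
  2: bbea$ -> last char: $
  3: bea$b -> last char: b
  4: ea$bb -> last char: b


BWT = ae$bb


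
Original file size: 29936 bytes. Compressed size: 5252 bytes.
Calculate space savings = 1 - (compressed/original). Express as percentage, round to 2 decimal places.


ratio = compressed/original = 5252/29936 = 0.175441
savings = 1 - ratio = 1 - 0.175441 = 0.824559
as a percentage: 0.824559 * 100 = 82.46%

Space savings = 1 - 5252/29936 = 82.46%


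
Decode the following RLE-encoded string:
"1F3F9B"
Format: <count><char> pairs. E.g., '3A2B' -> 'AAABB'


Expanding each <count><char> pair:
  1F -> 'F'
  3F -> 'FFF'
  9B -> 'BBBBBBBBB'

Decoded = FFFFBBBBBBBBB


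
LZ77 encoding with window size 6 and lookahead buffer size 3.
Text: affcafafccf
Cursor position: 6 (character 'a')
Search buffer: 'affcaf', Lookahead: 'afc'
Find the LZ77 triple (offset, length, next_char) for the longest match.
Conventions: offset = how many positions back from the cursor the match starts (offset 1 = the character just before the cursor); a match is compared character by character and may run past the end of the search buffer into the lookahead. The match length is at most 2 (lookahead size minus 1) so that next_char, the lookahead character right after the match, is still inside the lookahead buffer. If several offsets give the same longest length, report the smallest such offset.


Try each offset into the search buffer:
  offset=1 (pos 5, char 'f'): match length 0
  offset=2 (pos 4, char 'a'): match length 2
  offset=3 (pos 3, char 'c'): match length 0
  offset=4 (pos 2, char 'f'): match length 0
  offset=5 (pos 1, char 'f'): match length 0
  offset=6 (pos 0, char 'a'): match length 2
Longest match has length 2, found at offsets 2, 6; take the smallest, offset 2.
next_char = character at position 6 + 2 = 8 -> 'c'

Best match: offset=2, length=2 (matching 'af' starting at position 4)
LZ77 triple: (2, 2, 'c')


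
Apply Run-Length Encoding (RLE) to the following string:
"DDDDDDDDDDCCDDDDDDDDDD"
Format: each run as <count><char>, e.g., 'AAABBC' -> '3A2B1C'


Scanning runs left to right:
  i=0: run of 'D' x 10 -> '10D'
  i=10: run of 'C' x 2 -> '2C'
  i=12: run of 'D' x 10 -> '10D'

RLE = 10D2C10D


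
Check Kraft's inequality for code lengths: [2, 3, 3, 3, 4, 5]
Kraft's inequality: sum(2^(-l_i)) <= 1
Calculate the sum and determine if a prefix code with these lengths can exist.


Sum = 2^(-2) + 2^(-3) + 2^(-3) + 2^(-3) + 2^(-4) + 2^(-5)
    = 0.25 + 0.125 + 0.125 + 0.125 + 0.0625 + 0.03125
    = 23/32 = 0.71875
Since 0.71875 <= 1, Kraft's inequality IS satisfied.
A prefix code with these lengths CAN exist.

Kraft sum = 0.71875. Satisfied.


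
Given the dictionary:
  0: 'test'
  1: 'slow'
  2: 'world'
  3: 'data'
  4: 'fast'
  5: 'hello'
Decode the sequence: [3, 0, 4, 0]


Look up each index in the dictionary:
  3 -> 'data'
  0 -> 'test'
  4 -> 'fast'
  0 -> 'test'

Decoded: "data test fast test"


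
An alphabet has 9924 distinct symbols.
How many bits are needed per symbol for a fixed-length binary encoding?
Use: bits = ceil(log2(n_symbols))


log2(9924) = 13.2767
Bracket: 2^13 = 8192 < 9924 <= 2^14 = 16384
So ceil(log2(9924)) = 14

bits = ceil(log2(9924)) = ceil(13.2767) = 14 bits


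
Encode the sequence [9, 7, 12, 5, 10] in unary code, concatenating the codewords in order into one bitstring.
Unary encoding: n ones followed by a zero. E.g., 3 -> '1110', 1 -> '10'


Encode each number as n ones followed by a terminating 0:
  9 -> 1111111110 (10 bits)
  7 -> 11111110 (8 bits)
  12 -> 1111111111110 (13 bits)
  5 -> 111110 (6 bits)
  10 -> 11111111110 (11 bits)
Total length = 10 + 8 + 13 + 6 + 11 = 48 bits.

Unary([9, 7, 12, 5, 10]) = 111111111011111110111111111111011111011111111110 (48 bits)


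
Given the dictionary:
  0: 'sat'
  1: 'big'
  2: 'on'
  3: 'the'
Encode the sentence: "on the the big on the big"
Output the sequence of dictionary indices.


Look up each word in the dictionary:
  'on' -> 2
  'the' -> 3
  'the' -> 3
  'big' -> 1
  'on' -> 2
  'the' -> 3
  'big' -> 1

Encoded: [2, 3, 3, 1, 2, 3, 1]


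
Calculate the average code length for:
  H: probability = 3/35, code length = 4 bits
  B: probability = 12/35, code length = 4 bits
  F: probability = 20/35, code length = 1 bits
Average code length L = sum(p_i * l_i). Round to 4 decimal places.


Weighted contributions p_i * l_i:
  H: (3/35) * 4 = 12/35
  B: (12/35) * 4 = 48/35
  F: (20/35) * 1 = 20/35
Sum = (12 + 48 + 20)/35 = 80/35

L = 80/35 = 2.2857 bits/symbol


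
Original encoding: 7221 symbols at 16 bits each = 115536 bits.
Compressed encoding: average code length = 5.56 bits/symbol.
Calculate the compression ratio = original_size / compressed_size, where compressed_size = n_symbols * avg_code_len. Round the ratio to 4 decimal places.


original_size = n_symbols * orig_bits = 7221 * 16 = 115536 bits
compressed_size = n_symbols * avg_code_len = 7221 * 5.56 = 40148.76 bits
ratio = original_size / compressed_size = 115536 / 40148.76 = 2.8777

Compression ratio = 2.8777


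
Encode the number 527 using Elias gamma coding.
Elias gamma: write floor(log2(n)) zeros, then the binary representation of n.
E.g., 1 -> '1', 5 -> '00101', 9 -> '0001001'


num_bits = floor(log2(527)) + 1 = 10
leading_zeros = num_bits - 1 = 9
binary(527) = 1000001111

Elias gamma(527) = '000000000' + '1000001111' = 0000000001000001111 (19 bits)


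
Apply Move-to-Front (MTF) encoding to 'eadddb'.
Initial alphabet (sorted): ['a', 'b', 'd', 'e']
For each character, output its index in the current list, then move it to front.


MTF encoding:
'e': index 3 in ['a', 'b', 'd', 'e'] -> ['e', 'a', 'b', 'd']
'a': index 1 in ['e', 'a', 'b', 'd'] -> ['a', 'e', 'b', 'd']
'd': index 3 in ['a', 'e', 'b', 'd'] -> ['d', 'a', 'e', 'b']
'd': index 0 in ['d', 'a', 'e', 'b'] -> ['d', 'a', 'e', 'b']
'd': index 0 in ['d', 'a', 'e', 'b'] -> ['d', 'a', 'e', 'b']
'b': index 3 in ['d', 'a', 'e', 'b'] -> ['b', 'd', 'a', 'e']


Output: [3, 1, 3, 0, 0, 3]


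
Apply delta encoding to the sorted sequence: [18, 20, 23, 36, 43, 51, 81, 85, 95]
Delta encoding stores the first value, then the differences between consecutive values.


First value: 18
Deltas:
  20 - 18 = 2
  23 - 20 = 3
  36 - 23 = 13
  43 - 36 = 7
  51 - 43 = 8
  81 - 51 = 30
  85 - 81 = 4
  95 - 85 = 10


Delta encoded: [18, 2, 3, 13, 7, 8, 30, 4, 10]


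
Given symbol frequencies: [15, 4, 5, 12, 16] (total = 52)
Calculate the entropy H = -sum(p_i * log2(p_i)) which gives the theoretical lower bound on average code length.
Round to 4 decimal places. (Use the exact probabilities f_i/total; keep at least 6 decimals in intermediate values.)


Per-symbol terms -p_i * log2(p_i) with p_i = f_i/52:
  p = 15/52 = 0.288462: log2(p) = -1.793549, -p*log2(p) = 0.517370
  p = 4/52 = 0.076923: log2(p) = -3.700440, -p*log2(p) = 0.284649
  p = 5/52 = 0.096154: log2(p) = -3.378512, -p*log2(p) = 0.324857
  p = 12/52 = 0.230769: log2(p) = -2.115477, -p*log2(p) = 0.488187
  p = 16/52 = 0.307692: log2(p) = -1.700440, -p*log2(p) = 0.523212
H = 0.517370 + 0.284649 + 0.324857 + 0.488187 + 0.523212 = 2.138275

H = 2.1383 bits/symbol


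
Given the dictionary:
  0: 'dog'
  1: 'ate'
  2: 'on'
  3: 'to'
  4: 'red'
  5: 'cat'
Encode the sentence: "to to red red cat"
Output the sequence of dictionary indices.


Look up each word in the dictionary:
  'to' -> 3
  'to' -> 3
  'red' -> 4
  'red' -> 4
  'cat' -> 5

Encoded: [3, 3, 4, 4, 5]


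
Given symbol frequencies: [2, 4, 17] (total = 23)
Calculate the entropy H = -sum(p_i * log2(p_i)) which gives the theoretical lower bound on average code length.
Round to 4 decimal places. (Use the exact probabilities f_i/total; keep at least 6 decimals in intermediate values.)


Per-symbol terms -p_i * log2(p_i) with p_i = f_i/23:
  p = 2/23 = 0.086957: log2(p) = -3.523562, -p*log2(p) = 0.306397
  p = 4/23 = 0.173913: log2(p) = -2.523562, -p*log2(p) = 0.438880
  p = 17/23 = 0.739130: log2(p) = -0.436099, -p*log2(p) = 0.322334
H = 0.306397 + 0.438880 + 0.322334 = 1.067611

H = 1.0676 bits/symbol


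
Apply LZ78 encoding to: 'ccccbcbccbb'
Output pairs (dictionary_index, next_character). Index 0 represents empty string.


LZ78 encoding steps:
Dictionary: {0: ''}
Step 1: w='' (idx 0), next='c' -> output (0, 'c'), add 'c' as idx 1
Step 2: w='c' (idx 1), next='c' -> output (1, 'c'), add 'cc' as idx 2
Step 3: w='c' (idx 1), next='b' -> output (1, 'b'), add 'cb' as idx 3
Step 4: w='cb' (idx 3), next='c' -> output (3, 'c'), add 'cbc' as idx 4
Step 5: w='cb' (idx 3), next='b' -> output (3, 'b'), add 'cbb' as idx 5


Encoded: [(0, 'c'), (1, 'c'), (1, 'b'), (3, 'c'), (3, 'b')]


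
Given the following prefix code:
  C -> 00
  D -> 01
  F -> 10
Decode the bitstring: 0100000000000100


Decoding step by step:
Bits 01 -> D
Bits 00 -> C
Bits 00 -> C
Bits 00 -> C
Bits 00 -> C
Bits 00 -> C
Bits 01 -> D
Bits 00 -> C


Decoded message: DCCCCCDC


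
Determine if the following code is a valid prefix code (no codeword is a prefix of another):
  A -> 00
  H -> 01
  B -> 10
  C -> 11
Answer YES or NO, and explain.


Checking each pair (does one codeword prefix another?):
  A='00' vs H='01': no prefix
  A='00' vs B='10': no prefix
  A='00' vs C='11': no prefix
  H='01' vs A='00': no prefix
  H='01' vs B='10': no prefix
  H='01' vs C='11': no prefix
  B='10' vs A='00': no prefix
  B='10' vs H='01': no prefix
  B='10' vs C='11': no prefix
  C='11' vs A='00': no prefix
  C='11' vs H='01': no prefix
  C='11' vs B='10': no prefix
No violation found over all pairs.

YES -- this is a valid prefix code. No codeword is a prefix of any other codeword.


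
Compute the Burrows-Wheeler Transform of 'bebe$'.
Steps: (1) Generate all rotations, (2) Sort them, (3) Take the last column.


Rotations (sorted):
  0: $bebe -> last char: e
  1: be$be -> last char: e
  2: bebe$ -> last char: $
  3: e$beb -> last char: b
  4: ebe$b -> last char: b


BWT = ee$bb


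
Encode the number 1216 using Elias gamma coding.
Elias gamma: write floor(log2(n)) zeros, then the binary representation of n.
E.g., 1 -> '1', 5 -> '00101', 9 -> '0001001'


num_bits = floor(log2(1216)) + 1 = 11
leading_zeros = num_bits - 1 = 10
binary(1216) = 10011000000

Elias gamma(1216) = '0000000000' + '10011000000' = 000000000010011000000 (21 bits)


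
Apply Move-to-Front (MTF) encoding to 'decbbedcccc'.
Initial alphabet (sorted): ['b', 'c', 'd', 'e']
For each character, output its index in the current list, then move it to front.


MTF encoding:
'd': index 2 in ['b', 'c', 'd', 'e'] -> ['d', 'b', 'c', 'e']
'e': index 3 in ['d', 'b', 'c', 'e'] -> ['e', 'd', 'b', 'c']
'c': index 3 in ['e', 'd', 'b', 'c'] -> ['c', 'e', 'd', 'b']
'b': index 3 in ['c', 'e', 'd', 'b'] -> ['b', 'c', 'e', 'd']
'b': index 0 in ['b', 'c', 'e', 'd'] -> ['b', 'c', 'e', 'd']
'e': index 2 in ['b', 'c', 'e', 'd'] -> ['e', 'b', 'c', 'd']
'd': index 3 in ['e', 'b', 'c', 'd'] -> ['d', 'e', 'b', 'c']
'c': index 3 in ['d', 'e', 'b', 'c'] -> ['c', 'd', 'e', 'b']
'c': index 0 in ['c', 'd', 'e', 'b'] -> ['c', 'd', 'e', 'b']
'c': index 0 in ['c', 'd', 'e', 'b'] -> ['c', 'd', 'e', 'b']
'c': index 0 in ['c', 'd', 'e', 'b'] -> ['c', 'd', 'e', 'b']


Output: [2, 3, 3, 3, 0, 2, 3, 3, 0, 0, 0]


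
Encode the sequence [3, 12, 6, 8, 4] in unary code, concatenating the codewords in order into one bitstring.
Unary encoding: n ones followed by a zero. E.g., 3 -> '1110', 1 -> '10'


Encode each number as n ones followed by a terminating 0:
  3 -> 1110 (4 bits)
  12 -> 1111111111110 (13 bits)
  6 -> 1111110 (7 bits)
  8 -> 111111110 (9 bits)
  4 -> 11110 (5 bits)
Total length = 4 + 13 + 7 + 9 + 5 = 38 bits.

Unary([3, 12, 6, 8, 4]) = 11101111111111110111111011111111011110 (38 bits)


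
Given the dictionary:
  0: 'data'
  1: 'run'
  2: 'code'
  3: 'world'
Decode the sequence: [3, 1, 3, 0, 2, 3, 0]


Look up each index in the dictionary:
  3 -> 'world'
  1 -> 'run'
  3 -> 'world'
  0 -> 'data'
  2 -> 'code'
  3 -> 'world'
  0 -> 'data'

Decoded: "world run world data code world data"


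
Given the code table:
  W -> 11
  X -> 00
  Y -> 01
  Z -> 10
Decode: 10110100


Decoding:
10 -> Z
11 -> W
01 -> Y
00 -> X


Result: ZWYX


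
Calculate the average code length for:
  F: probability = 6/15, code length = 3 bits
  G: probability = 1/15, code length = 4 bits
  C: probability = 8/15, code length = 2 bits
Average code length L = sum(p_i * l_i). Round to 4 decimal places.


Weighted contributions p_i * l_i:
  F: (6/15) * 3 = 18/15
  G: (1/15) * 4 = 4/15
  C: (8/15) * 2 = 16/15
Sum = (18 + 4 + 16)/15 = 38/15

L = 38/15 = 2.5333 bits/symbol


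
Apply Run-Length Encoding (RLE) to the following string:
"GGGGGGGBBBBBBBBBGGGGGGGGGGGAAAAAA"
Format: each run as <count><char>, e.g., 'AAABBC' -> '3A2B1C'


Scanning runs left to right:
  i=0: run of 'G' x 7 -> '7G'
  i=7: run of 'B' x 9 -> '9B'
  i=16: run of 'G' x 11 -> '11G'
  i=27: run of 'A' x 6 -> '6A'

RLE = 7G9B11G6A


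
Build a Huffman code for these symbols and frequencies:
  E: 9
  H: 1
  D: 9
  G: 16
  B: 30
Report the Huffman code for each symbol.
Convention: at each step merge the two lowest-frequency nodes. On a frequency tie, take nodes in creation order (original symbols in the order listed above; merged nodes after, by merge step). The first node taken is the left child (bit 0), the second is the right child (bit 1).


Huffman tree construction:
Step 1: Merge H(1) + E(9) = 10
Step 2: Merge D(9) + (H+E)(10) = 19
Step 3: Merge G(16) + (D+(H+E))(19) = 35
Step 4: Merge B(30) + (G+(D+(H+E)))(35) = 65
Read each symbol's code off the tree from the root (left child = 0, right child = 1).

Codes:
  E: 1111 (length 4)
  H: 1110 (length 4)
  D: 110 (length 3)
  G: 10 (length 2)
  B: 0 (length 1)
Average code length: 129/65 = 1.9846 bits/symbol


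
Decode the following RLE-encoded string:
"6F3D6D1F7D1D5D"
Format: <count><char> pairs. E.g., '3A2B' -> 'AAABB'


Expanding each <count><char> pair:
  6F -> 'FFFFFF'
  3D -> 'DDD'
  6D -> 'DDDDDD'
  1F -> 'F'
  7D -> 'DDDDDDD'
  1D -> 'D'
  5D -> 'DDDDD'

Decoded = FFFFFFDDDDDDDDDFDDDDDDDDDDDDD


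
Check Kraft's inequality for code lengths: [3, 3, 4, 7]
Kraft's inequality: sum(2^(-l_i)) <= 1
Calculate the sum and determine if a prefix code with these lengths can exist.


Sum = 2^(-3) + 2^(-3) + 2^(-4) + 2^(-7)
    = 0.125 + 0.125 + 0.0625 + 0.0078125
    = 41/128 = 0.3203125
Since 0.3203125 <= 1, Kraft's inequality IS satisfied.
A prefix code with these lengths CAN exist.

Kraft sum = 0.3203125. Satisfied.


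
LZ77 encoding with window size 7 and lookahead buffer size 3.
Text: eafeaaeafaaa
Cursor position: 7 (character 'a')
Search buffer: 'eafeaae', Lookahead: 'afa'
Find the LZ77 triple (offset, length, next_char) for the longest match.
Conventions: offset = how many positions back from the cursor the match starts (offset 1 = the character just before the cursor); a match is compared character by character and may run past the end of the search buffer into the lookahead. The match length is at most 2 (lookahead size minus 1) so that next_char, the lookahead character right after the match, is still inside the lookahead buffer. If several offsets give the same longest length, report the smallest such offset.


Try each offset into the search buffer:
  offset=1 (pos 6, char 'e'): match length 0
  offset=2 (pos 5, char 'a'): match length 1
  offset=3 (pos 4, char 'a'): match length 1
  offset=4 (pos 3, char 'e'): match length 0
  offset=5 (pos 2, char 'f'): match length 0
  offset=6 (pos 1, char 'a'): match length 2
  offset=7 (pos 0, char 'e'): match length 0
Longest match has length 2 at offset 6.
next_char = character at position 7 + 2 = 9 -> 'a'

Best match: offset=6, length=2 (matching 'af' starting at position 1)
LZ77 triple: (6, 2, 'a')


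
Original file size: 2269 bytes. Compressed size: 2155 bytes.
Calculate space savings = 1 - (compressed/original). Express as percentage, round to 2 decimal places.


ratio = compressed/original = 2155/2269 = 0.949758
savings = 1 - ratio = 1 - 0.949758 = 0.050242
as a percentage: 0.050242 * 100 = 5.02%

Space savings = 1 - 2155/2269 = 5.02%


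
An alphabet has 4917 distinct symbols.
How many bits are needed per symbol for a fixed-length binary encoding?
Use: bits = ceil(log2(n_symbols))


log2(4917) = 12.2636
Bracket: 2^12 = 4096 < 4917 <= 2^13 = 8192
So ceil(log2(4917)) = 13

bits = ceil(log2(4917)) = ceil(12.2636) = 13 bits


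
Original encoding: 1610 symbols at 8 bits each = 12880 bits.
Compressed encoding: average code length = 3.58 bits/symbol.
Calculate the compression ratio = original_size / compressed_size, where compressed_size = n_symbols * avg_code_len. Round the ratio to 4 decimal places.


original_size = n_symbols * orig_bits = 1610 * 8 = 12880 bits
compressed_size = n_symbols * avg_code_len = 1610 * 3.58 = 5763.8 bits
ratio = original_size / compressed_size = 12880 / 5763.8 = 2.2346

Compression ratio = 2.2346


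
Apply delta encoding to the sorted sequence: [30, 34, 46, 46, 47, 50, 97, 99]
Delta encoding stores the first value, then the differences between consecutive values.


First value: 30
Deltas:
  34 - 30 = 4
  46 - 34 = 12
  46 - 46 = 0
  47 - 46 = 1
  50 - 47 = 3
  97 - 50 = 47
  99 - 97 = 2


Delta encoded: [30, 4, 12, 0, 1, 3, 47, 2]


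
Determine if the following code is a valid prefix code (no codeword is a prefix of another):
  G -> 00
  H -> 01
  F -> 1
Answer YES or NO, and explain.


Checking each pair (does one codeword prefix another?):
  G='00' vs H='01': no prefix
  G='00' vs F='1': no prefix
  H='01' vs G='00': no prefix
  H='01' vs F='1': no prefix
  F='1' vs G='00': no prefix
  F='1' vs H='01': no prefix
No violation found over all pairs.

YES -- this is a valid prefix code. No codeword is a prefix of any other codeword.


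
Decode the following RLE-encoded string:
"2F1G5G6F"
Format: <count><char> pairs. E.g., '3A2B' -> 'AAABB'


Expanding each <count><char> pair:
  2F -> 'FF'
  1G -> 'G'
  5G -> 'GGGGG'
  6F -> 'FFFFFF'

Decoded = FFGGGGGGFFFFFF


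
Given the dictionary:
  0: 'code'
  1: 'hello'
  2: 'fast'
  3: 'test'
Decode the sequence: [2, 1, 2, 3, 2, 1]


Look up each index in the dictionary:
  2 -> 'fast'
  1 -> 'hello'
  2 -> 'fast'
  3 -> 'test'
  2 -> 'fast'
  1 -> 'hello'

Decoded: "fast hello fast test fast hello"


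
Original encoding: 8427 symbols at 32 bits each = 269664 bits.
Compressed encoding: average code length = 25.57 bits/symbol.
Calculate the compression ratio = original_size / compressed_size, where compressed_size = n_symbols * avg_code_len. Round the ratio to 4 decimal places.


original_size = n_symbols * orig_bits = 8427 * 32 = 269664 bits
compressed_size = n_symbols * avg_code_len = 8427 * 25.57 = 215478.39 bits
ratio = original_size / compressed_size = 269664 / 215478.39 = 1.2515

Compression ratio = 1.2515


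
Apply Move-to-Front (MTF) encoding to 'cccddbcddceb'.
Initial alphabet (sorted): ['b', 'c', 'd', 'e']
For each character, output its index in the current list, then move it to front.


MTF encoding:
'c': index 1 in ['b', 'c', 'd', 'e'] -> ['c', 'b', 'd', 'e']
'c': index 0 in ['c', 'b', 'd', 'e'] -> ['c', 'b', 'd', 'e']
'c': index 0 in ['c', 'b', 'd', 'e'] -> ['c', 'b', 'd', 'e']
'd': index 2 in ['c', 'b', 'd', 'e'] -> ['d', 'c', 'b', 'e']
'd': index 0 in ['d', 'c', 'b', 'e'] -> ['d', 'c', 'b', 'e']
'b': index 2 in ['d', 'c', 'b', 'e'] -> ['b', 'd', 'c', 'e']
'c': index 2 in ['b', 'd', 'c', 'e'] -> ['c', 'b', 'd', 'e']
'd': index 2 in ['c', 'b', 'd', 'e'] -> ['d', 'c', 'b', 'e']
'd': index 0 in ['d', 'c', 'b', 'e'] -> ['d', 'c', 'b', 'e']
'c': index 1 in ['d', 'c', 'b', 'e'] -> ['c', 'd', 'b', 'e']
'e': index 3 in ['c', 'd', 'b', 'e'] -> ['e', 'c', 'd', 'b']
'b': index 3 in ['e', 'c', 'd', 'b'] -> ['b', 'e', 'c', 'd']


Output: [1, 0, 0, 2, 0, 2, 2, 2, 0, 1, 3, 3]


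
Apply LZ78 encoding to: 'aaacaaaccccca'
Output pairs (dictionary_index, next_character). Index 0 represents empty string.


LZ78 encoding steps:
Dictionary: {0: ''}
Step 1: w='' (idx 0), next='a' -> output (0, 'a'), add 'a' as idx 1
Step 2: w='a' (idx 1), next='a' -> output (1, 'a'), add 'aa' as idx 2
Step 3: w='' (idx 0), next='c' -> output (0, 'c'), add 'c' as idx 3
Step 4: w='aa' (idx 2), next='a' -> output (2, 'a'), add 'aaa' as idx 4
Step 5: w='c' (idx 3), next='c' -> output (3, 'c'), add 'cc' as idx 5
Step 6: w='cc' (idx 5), next='c' -> output (5, 'c'), add 'ccc' as idx 6
Step 7: w='a' (idx 1), end of input -> output (1, '')


Encoded: [(0, 'a'), (1, 'a'), (0, 'c'), (2, 'a'), (3, 'c'), (5, 'c'), (1, '')]


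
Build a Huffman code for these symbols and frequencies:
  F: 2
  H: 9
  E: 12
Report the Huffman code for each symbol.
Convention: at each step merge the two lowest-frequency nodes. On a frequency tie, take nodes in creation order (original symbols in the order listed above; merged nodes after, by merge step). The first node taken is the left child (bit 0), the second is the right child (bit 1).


Huffman tree construction:
Step 1: Merge F(2) + H(9) = 11
Step 2: Merge (F+H)(11) + E(12) = 23
Read each symbol's code off the tree from the root (left child = 0, right child = 1).

Codes:
  F: 00 (length 2)
  H: 01 (length 2)
  E: 1 (length 1)
Average code length: 34/23 = 1.4783 bits/symbol


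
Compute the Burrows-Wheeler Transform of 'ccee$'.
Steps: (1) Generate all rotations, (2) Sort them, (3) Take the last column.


Rotations (sorted):
  0: $ccee -> last char: e
  1: ccee$ -> last char: $
  2: cee$c -> last char: c
  3: e$cce -> last char: e
  4: ee$cc -> last char: c


BWT = e$cec


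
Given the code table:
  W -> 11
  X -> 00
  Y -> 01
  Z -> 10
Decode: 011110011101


Decoding:
01 -> Y
11 -> W
10 -> Z
01 -> Y
11 -> W
01 -> Y


Result: YWZYWY


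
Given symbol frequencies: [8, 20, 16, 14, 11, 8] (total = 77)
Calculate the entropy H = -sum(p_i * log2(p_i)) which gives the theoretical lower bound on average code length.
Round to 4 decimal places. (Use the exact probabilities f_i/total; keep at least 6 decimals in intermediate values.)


Per-symbol terms -p_i * log2(p_i) with p_i = f_i/77:
  p = 8/77 = 0.103896: log2(p) = -3.266787, -p*log2(p) = 0.339406
  p = 20/77 = 0.259740: log2(p) = -1.944858, -p*log2(p) = 0.505158
  p = 16/77 = 0.207792: log2(p) = -2.266787, -p*log2(p) = 0.471021
  p = 14/77 = 0.181818: log2(p) = -2.459432, -p*log2(p) = 0.447169
  p = 11/77 = 0.142857: log2(p) = -2.807355, -p*log2(p) = 0.401051
  p = 8/77 = 0.103896: log2(p) = -3.266787, -p*log2(p) = 0.339406
H = 0.339406 + 0.505158 + 0.471021 + 0.447169 + 0.401051 + 0.339406 = 2.503211

H = 2.5032 bits/symbol


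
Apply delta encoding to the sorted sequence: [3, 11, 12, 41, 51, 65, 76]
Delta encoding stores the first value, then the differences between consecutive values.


First value: 3
Deltas:
  11 - 3 = 8
  12 - 11 = 1
  41 - 12 = 29
  51 - 41 = 10
  65 - 51 = 14
  76 - 65 = 11


Delta encoded: [3, 8, 1, 29, 10, 14, 11]


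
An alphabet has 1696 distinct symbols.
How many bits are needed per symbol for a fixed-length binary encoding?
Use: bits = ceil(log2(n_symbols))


log2(1696) = 10.7279
Bracket: 2^10 = 1024 < 1696 <= 2^11 = 2048
So ceil(log2(1696)) = 11

bits = ceil(log2(1696)) = ceil(10.7279) = 11 bits


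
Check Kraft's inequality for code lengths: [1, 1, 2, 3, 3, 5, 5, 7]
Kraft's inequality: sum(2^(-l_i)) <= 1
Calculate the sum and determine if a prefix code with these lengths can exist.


Sum = 2^(-1) + 2^(-1) + 2^(-2) + 2^(-3) + 2^(-3) + 2^(-5) + 2^(-5) + 2^(-7)
    = 0.5 + 0.5 + 0.25 + 0.125 + 0.125 + 0.03125 + 0.03125 + 0.0078125
    = 201/128 = 1.5703125
Since 1.5703125 > 1, Kraft's inequality is NOT satisfied.
A prefix code with these lengths CANNOT exist.

Kraft sum = 1.5703125. Not satisfied.


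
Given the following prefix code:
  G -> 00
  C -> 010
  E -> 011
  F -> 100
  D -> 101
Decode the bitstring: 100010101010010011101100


Decoding step by step:
Bits 100 -> F
Bits 010 -> C
Bits 101 -> D
Bits 010 -> C
Bits 010 -> C
Bits 011 -> E
Bits 101 -> D
Bits 100 -> F


Decoded message: FCDCCEDF


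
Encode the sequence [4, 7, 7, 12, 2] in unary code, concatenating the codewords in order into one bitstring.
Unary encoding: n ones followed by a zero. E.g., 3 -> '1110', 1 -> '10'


Encode each number as n ones followed by a terminating 0:
  4 -> 11110 (5 bits)
  7 -> 11111110 (8 bits)
  7 -> 11111110 (8 bits)
  12 -> 1111111111110 (13 bits)
  2 -> 110 (3 bits)
Total length = 5 + 8 + 8 + 13 + 3 = 37 bits.

Unary([4, 7, 7, 12, 2]) = 1111011111110111111101111111111110110 (37 bits)


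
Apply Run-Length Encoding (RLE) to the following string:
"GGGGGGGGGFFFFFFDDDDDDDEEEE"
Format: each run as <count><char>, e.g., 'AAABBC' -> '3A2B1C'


Scanning runs left to right:
  i=0: run of 'G' x 9 -> '9G'
  i=9: run of 'F' x 6 -> '6F'
  i=15: run of 'D' x 7 -> '7D'
  i=22: run of 'E' x 4 -> '4E'

RLE = 9G6F7D4E


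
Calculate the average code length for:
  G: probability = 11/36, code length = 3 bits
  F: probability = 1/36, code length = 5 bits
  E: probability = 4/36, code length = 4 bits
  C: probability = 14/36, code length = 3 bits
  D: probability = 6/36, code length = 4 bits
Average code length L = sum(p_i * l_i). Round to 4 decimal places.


Weighted contributions p_i * l_i:
  G: (11/36) * 3 = 33/36
  F: (1/36) * 5 = 5/36
  E: (4/36) * 4 = 16/36
  C: (14/36) * 3 = 42/36
  D: (6/36) * 4 = 24/36
Sum = (33 + 5 + 16 + 42 + 24)/36 = 120/36

L = 120/36 = 3.3333 bits/symbol


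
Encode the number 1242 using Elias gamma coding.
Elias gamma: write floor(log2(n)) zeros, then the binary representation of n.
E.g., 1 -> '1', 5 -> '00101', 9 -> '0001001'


num_bits = floor(log2(1242)) + 1 = 11
leading_zeros = num_bits - 1 = 10
binary(1242) = 10011011010

Elias gamma(1242) = '0000000000' + '10011011010' = 000000000010011011010 (21 bits)


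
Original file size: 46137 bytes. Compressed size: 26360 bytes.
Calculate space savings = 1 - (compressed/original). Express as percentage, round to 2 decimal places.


ratio = compressed/original = 26360/46137 = 0.571342
savings = 1 - ratio = 1 - 0.571342 = 0.428658
as a percentage: 0.428658 * 100 = 42.87%

Space savings = 1 - 26360/46137 = 42.87%


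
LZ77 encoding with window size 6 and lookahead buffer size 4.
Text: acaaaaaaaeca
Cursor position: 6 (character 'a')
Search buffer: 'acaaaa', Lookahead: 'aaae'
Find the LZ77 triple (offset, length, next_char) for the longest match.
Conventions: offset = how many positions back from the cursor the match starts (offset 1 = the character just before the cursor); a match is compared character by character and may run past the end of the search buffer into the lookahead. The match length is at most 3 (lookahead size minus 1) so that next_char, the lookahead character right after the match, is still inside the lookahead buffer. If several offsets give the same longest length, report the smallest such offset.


Try each offset into the search buffer:
  offset=1 (pos 5, char 'a'): match length 3
  offset=2 (pos 4, char 'a'): match length 3
  offset=3 (pos 3, char 'a'): match length 3
  offset=4 (pos 2, char 'a'): match length 3
  offset=5 (pos 1, char 'c'): match length 0
  offset=6 (pos 0, char 'a'): match length 1
Longest match has length 3, found at offsets 1, 2, 3, 4; take the smallest, offset 1.
next_char = character at position 6 + 3 = 9 -> 'e'

Best match: offset=1, length=3 (matching 'aaa' starting at position 5)
LZ77 triple: (1, 3, 'e')


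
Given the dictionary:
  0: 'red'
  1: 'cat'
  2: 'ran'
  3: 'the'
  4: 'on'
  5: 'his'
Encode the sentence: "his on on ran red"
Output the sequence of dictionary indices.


Look up each word in the dictionary:
  'his' -> 5
  'on' -> 4
  'on' -> 4
  'ran' -> 2
  'red' -> 0

Encoded: [5, 4, 4, 2, 0]


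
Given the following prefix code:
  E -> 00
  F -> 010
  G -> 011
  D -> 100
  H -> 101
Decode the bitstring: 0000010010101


Decoding step by step:
Bits 00 -> E
Bits 00 -> E
Bits 010 -> F
Bits 010 -> F
Bits 101 -> H


Decoded message: EEFFH


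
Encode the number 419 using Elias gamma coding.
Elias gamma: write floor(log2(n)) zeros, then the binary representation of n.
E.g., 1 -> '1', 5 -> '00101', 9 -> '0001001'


num_bits = floor(log2(419)) + 1 = 9
leading_zeros = num_bits - 1 = 8
binary(419) = 110100011

Elias gamma(419) = '00000000' + '110100011' = 00000000110100011 (17 bits)


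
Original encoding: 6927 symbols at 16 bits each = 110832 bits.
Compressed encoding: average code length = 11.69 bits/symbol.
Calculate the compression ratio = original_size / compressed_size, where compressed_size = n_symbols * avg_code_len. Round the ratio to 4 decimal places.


original_size = n_symbols * orig_bits = 6927 * 16 = 110832 bits
compressed_size = n_symbols * avg_code_len = 6927 * 11.69 = 80976.63 bits
ratio = original_size / compressed_size = 110832 / 80976.63 = 1.3687

Compression ratio = 1.3687


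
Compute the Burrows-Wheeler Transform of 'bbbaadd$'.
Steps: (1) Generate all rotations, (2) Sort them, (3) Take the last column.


Rotations (sorted):
  0: $bbbaadd -> last char: d
  1: aadd$bbb -> last char: b
  2: add$bbba -> last char: a
  3: baadd$bb -> last char: b
  4: bbaadd$b -> last char: b
  5: bbbaadd$ -> last char: $
  6: d$bbbaad -> last char: d
  7: dd$bbbaa -> last char: a


BWT = dbabb$da


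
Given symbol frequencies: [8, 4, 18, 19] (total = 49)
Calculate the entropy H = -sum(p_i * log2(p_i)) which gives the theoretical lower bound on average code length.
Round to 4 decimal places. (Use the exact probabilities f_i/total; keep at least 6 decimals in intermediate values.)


Per-symbol terms -p_i * log2(p_i) with p_i = f_i/49:
  p = 8/49 = 0.163265: log2(p) = -2.614710, -p*log2(p) = 0.426891
  p = 4/49 = 0.081633: log2(p) = -3.614710, -p*log2(p) = 0.295078
  p = 18/49 = 0.367347: log2(p) = -1.444785, -p*log2(p) = 0.530737
  p = 19/49 = 0.387755: log2(p) = -1.366782, -p*log2(p) = 0.529977
H = 0.426891 + 0.295078 + 0.530737 + 0.529977 = 1.782683

H = 1.7827 bits/symbol


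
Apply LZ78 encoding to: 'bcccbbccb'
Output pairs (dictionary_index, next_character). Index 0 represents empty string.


LZ78 encoding steps:
Dictionary: {0: ''}
Step 1: w='' (idx 0), next='b' -> output (0, 'b'), add 'b' as idx 1
Step 2: w='' (idx 0), next='c' -> output (0, 'c'), add 'c' as idx 2
Step 3: w='c' (idx 2), next='c' -> output (2, 'c'), add 'cc' as idx 3
Step 4: w='b' (idx 1), next='b' -> output (1, 'b'), add 'bb' as idx 4
Step 5: w='cc' (idx 3), next='b' -> output (3, 'b'), add 'ccb' as idx 5


Encoded: [(0, 'b'), (0, 'c'), (2, 'c'), (1, 'b'), (3, 'b')]


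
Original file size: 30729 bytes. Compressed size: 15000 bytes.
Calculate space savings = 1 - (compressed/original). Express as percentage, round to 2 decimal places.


ratio = compressed/original = 15000/30729 = 0.488138
savings = 1 - ratio = 1 - 0.488138 = 0.511862
as a percentage: 0.511862 * 100 = 51.19%

Space savings = 1 - 15000/30729 = 51.19%


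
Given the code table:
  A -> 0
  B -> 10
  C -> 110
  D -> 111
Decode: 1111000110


Decoding:
111 -> D
10 -> B
0 -> A
0 -> A
110 -> C


Result: DBAAC


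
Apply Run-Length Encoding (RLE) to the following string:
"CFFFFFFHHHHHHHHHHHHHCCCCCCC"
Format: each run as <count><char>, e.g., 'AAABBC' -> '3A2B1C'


Scanning runs left to right:
  i=0: run of 'C' x 1 -> '1C'
  i=1: run of 'F' x 6 -> '6F'
  i=7: run of 'H' x 13 -> '13H'
  i=20: run of 'C' x 7 -> '7C'

RLE = 1C6F13H7C


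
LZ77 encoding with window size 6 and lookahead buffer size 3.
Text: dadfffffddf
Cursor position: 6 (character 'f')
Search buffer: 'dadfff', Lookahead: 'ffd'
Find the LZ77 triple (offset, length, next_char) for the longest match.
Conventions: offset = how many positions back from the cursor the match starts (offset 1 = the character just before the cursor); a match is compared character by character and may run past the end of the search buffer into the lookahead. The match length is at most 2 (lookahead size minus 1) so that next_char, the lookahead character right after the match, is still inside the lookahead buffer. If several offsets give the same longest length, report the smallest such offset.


Try each offset into the search buffer:
  offset=1 (pos 5, char 'f'): match length 2
  offset=2 (pos 4, char 'f'): match length 2
  offset=3 (pos 3, char 'f'): match length 2
  offset=4 (pos 2, char 'd'): match length 0
  offset=5 (pos 1, char 'a'): match length 0
  offset=6 (pos 0, char 'd'): match length 0
Longest match has length 2, found at offsets 1, 2, 3; take the smallest, offset 1.
next_char = character at position 6 + 2 = 8 -> 'd'

Best match: offset=1, length=2 (matching 'ff' starting at position 5)
LZ77 triple: (1, 2, 'd')


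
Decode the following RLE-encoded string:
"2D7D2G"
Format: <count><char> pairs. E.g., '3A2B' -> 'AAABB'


Expanding each <count><char> pair:
  2D -> 'DD'
  7D -> 'DDDDDDD'
  2G -> 'GG'

Decoded = DDDDDDDDDGG


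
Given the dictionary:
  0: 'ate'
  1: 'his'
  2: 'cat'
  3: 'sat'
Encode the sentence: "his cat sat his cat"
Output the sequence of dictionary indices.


Look up each word in the dictionary:
  'his' -> 1
  'cat' -> 2
  'sat' -> 3
  'his' -> 1
  'cat' -> 2

Encoded: [1, 2, 3, 1, 2]


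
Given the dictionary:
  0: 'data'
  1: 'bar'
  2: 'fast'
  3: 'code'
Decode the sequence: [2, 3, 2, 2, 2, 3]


Look up each index in the dictionary:
  2 -> 'fast'
  3 -> 'code'
  2 -> 'fast'
  2 -> 'fast'
  2 -> 'fast'
  3 -> 'code'

Decoded: "fast code fast fast fast code"


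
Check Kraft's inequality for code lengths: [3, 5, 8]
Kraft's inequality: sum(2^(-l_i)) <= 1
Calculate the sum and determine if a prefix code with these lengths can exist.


Sum = 2^(-3) + 2^(-5) + 2^(-8)
    = 0.125 + 0.03125 + 0.00390625
    = 41/256 = 0.16015625
Since 0.16015625 <= 1, Kraft's inequality IS satisfied.
A prefix code with these lengths CAN exist.

Kraft sum = 0.16015625. Satisfied.


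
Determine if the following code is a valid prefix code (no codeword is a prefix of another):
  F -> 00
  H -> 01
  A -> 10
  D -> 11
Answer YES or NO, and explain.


Checking each pair (does one codeword prefix another?):
  F='00' vs H='01': no prefix
  F='00' vs A='10': no prefix
  F='00' vs D='11': no prefix
  H='01' vs F='00': no prefix
  H='01' vs A='10': no prefix
  H='01' vs D='11': no prefix
  A='10' vs F='00': no prefix
  A='10' vs H='01': no prefix
  A='10' vs D='11': no prefix
  D='11' vs F='00': no prefix
  D='11' vs H='01': no prefix
  D='11' vs A='10': no prefix
No violation found over all pairs.

YES -- this is a valid prefix code. No codeword is a prefix of any other codeword.


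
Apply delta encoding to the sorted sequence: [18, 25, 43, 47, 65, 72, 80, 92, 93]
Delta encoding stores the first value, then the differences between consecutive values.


First value: 18
Deltas:
  25 - 18 = 7
  43 - 25 = 18
  47 - 43 = 4
  65 - 47 = 18
  72 - 65 = 7
  80 - 72 = 8
  92 - 80 = 12
  93 - 92 = 1


Delta encoded: [18, 7, 18, 4, 18, 7, 8, 12, 1]


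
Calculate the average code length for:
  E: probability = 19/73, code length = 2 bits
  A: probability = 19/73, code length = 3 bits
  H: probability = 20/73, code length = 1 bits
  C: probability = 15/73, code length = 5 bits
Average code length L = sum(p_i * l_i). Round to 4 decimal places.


Weighted contributions p_i * l_i:
  E: (19/73) * 2 = 38/73
  A: (19/73) * 3 = 57/73
  H: (20/73) * 1 = 20/73
  C: (15/73) * 5 = 75/73
Sum = (38 + 57 + 20 + 75)/73 = 190/73

L = 190/73 = 2.6027 bits/symbol


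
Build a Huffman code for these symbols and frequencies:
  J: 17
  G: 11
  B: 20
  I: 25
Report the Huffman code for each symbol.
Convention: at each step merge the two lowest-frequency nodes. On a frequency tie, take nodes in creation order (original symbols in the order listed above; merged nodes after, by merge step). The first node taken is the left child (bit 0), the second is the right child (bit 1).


Huffman tree construction:
Step 1: Merge G(11) + J(17) = 28
Step 2: Merge B(20) + I(25) = 45
Step 3: Merge (G+J)(28) + (B+I)(45) = 73
Read each symbol's code off the tree from the root (left child = 0, right child = 1).

Codes:
  J: 01 (length 2)
  G: 00 (length 2)
  B: 10 (length 2)
  I: 11 (length 2)
Average code length: 146/73 = 2.0000 bits/symbol


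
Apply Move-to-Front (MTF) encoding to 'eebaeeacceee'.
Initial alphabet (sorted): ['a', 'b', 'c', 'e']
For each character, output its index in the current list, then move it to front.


MTF encoding:
'e': index 3 in ['a', 'b', 'c', 'e'] -> ['e', 'a', 'b', 'c']
'e': index 0 in ['e', 'a', 'b', 'c'] -> ['e', 'a', 'b', 'c']
'b': index 2 in ['e', 'a', 'b', 'c'] -> ['b', 'e', 'a', 'c']
'a': index 2 in ['b', 'e', 'a', 'c'] -> ['a', 'b', 'e', 'c']
'e': index 2 in ['a', 'b', 'e', 'c'] -> ['e', 'a', 'b', 'c']
'e': index 0 in ['e', 'a', 'b', 'c'] -> ['e', 'a', 'b', 'c']
'a': index 1 in ['e', 'a', 'b', 'c'] -> ['a', 'e', 'b', 'c']
'c': index 3 in ['a', 'e', 'b', 'c'] -> ['c', 'a', 'e', 'b']
'c': index 0 in ['c', 'a', 'e', 'b'] -> ['c', 'a', 'e', 'b']
'e': index 2 in ['c', 'a', 'e', 'b'] -> ['e', 'c', 'a', 'b']
'e': index 0 in ['e', 'c', 'a', 'b'] -> ['e', 'c', 'a', 'b']
'e': index 0 in ['e', 'c', 'a', 'b'] -> ['e', 'c', 'a', 'b']


Output: [3, 0, 2, 2, 2, 0, 1, 3, 0, 2, 0, 0]


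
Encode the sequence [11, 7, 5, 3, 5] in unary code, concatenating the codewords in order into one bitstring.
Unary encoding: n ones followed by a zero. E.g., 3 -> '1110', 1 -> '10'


Encode each number as n ones followed by a terminating 0:
  11 -> 111111111110 (12 bits)
  7 -> 11111110 (8 bits)
  5 -> 111110 (6 bits)
  3 -> 1110 (4 bits)
  5 -> 111110 (6 bits)
Total length = 12 + 8 + 6 + 4 + 6 = 36 bits.

Unary([11, 7, 5, 3, 5]) = 111111111110111111101111101110111110 (36 bits)
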